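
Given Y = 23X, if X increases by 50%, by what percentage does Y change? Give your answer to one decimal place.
50.0%

For Y = 23X:
If X → X(1 + 0.5)
Then Y → Y · (1 + 0.5)^1
     = Y · 1.5000

Percentage change = ((1 + 0.5)^1 − 1) × 100% = 50.0%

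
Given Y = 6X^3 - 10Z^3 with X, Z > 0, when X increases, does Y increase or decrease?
Y increases

Taking the partial derivative:
∂Y/∂X = 18X^2

∂Y/∂X = 18X^2 > 0 (assuming positive values)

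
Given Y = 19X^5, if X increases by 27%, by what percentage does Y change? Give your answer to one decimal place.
230.4%

For Y = 19X^5:
If X → X(1 + 0.27)
Then Y → Y · (1 + 0.27)^5
     ≈ Y · 3.3038

Percentage change = ((1 + 0.27)^5 − 1) × 100% ≈ 230.4%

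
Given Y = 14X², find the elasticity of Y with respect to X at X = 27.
Elasticity = 2

Elasticity = (dY/dX) · (X/Y)

dY/dX = 28·X
At X = 27: dY/dX = 756, Y = 10206

Elasticity = 756 · (27 / 10206) = 2

Interpretation: for a small percentage change in X, the percentage change in Y is approximately 2.00 times as large.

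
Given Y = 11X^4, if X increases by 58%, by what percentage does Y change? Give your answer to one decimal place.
523.2%

For Y = 11X^4:
If X → X(1 + 0.58)
Then Y → Y · (1 + 0.58)^4
     ≈ Y · 6.2320

Percentage change = ((1 + 0.58)^4 − 1) × 100% ≈ 523.2%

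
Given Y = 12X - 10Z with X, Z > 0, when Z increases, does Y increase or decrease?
Y decreases

Taking the partial derivative:
∂Y/∂Z = -10

∂Y/∂Z = -10 < 0 (assuming positive values)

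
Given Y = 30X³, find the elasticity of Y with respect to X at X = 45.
Elasticity = 3

Elasticity = (dY/dX) · (X/Y)

dY/dX = 90·X²
At X = 45: dY/dX = 182250, Y = 2733750

Elasticity = 182250 · (45 / 2733750) = 3

Interpretation: for a small percentage change in X, the percentage change in Y is approximately 3.00 times as large.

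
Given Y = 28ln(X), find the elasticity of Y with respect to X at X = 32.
Elasticity = 1/ln(32) ≈ 0.2885

Elasticity = (dY/dX) · (X/Y)

dY/dX = 28/X
At X = 32: dY/dX = 7/8, Y = 28·ln(32)

Elasticity = (7/8) · (32 / (28·ln(32))) = 1/ln(32) ≈ 0.2885

Interpretation: for a small percentage change in X, the percentage change in Y is approximately 0.29 times as large.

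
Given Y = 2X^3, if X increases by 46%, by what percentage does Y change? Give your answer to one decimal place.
211.2%

For Y = 2X^3:
If X → X(1 + 0.46)
Then Y → Y · (1 + 0.46)^3
     ≈ Y · 3.1121

Percentage change = ((1 + 0.46)^3 − 1) × 100% ≈ 211.2%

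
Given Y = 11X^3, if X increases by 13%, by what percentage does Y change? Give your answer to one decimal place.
44.3%

For Y = 11X^3:
If X → X(1 + 0.13)
Then Y → Y · (1 + 0.13)^3
     ≈ Y · 1.4429

Percentage change = ((1 + 0.13)^3 − 1) × 100% ≈ 44.3%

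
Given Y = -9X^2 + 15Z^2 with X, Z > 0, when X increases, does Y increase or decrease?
Y decreases

Taking the partial derivative:
∂Y/∂X = -18X

∂Y/∂X = -18X < 0 (assuming positive values)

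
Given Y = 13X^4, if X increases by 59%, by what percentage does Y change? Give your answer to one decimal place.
539.1%

For Y = 13X^4:
If X → X(1 + 0.59)
Then Y → Y · (1 + 0.59)^4
     ≈ Y · 6.3913

Percentage change = ((1 + 0.59)^4 − 1) × 100% ≈ 539.1%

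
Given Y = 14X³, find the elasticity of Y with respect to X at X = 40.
Elasticity = 3

Elasticity = (dY/dX) · (X/Y)

dY/dX = 42·X²
At X = 40: dY/dX = 67200, Y = 896000

Elasticity = 67200 · (40 / 896000) = 3

Interpretation: for a small percentage change in X, the percentage change in Y is approximately 3.00 times as large.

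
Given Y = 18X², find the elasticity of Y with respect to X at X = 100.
Elasticity = 2

Elasticity = (dY/dX) · (X/Y)

dY/dX = 36·X
At X = 100: dY/dX = 3600, Y = 180000

Elasticity = 3600 · (100 / 180000) = 2

Interpretation: for a small percentage change in X, the percentage change in Y is approximately 2.00 times as large.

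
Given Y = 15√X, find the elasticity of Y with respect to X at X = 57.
Elasticity = 1/2

Elasticity = (dY/dX) · (X/Y)

dY/dX = 15/(2·√X)
At X = 57: dY/dX = 5·√57/38, Y = 15·√57

Elasticity = (5·√57/38) · (57 / (15·√57)) = 1/2

Interpretation: for a small percentage change in X, the percentage change in Y is approximately 0.50 times as large.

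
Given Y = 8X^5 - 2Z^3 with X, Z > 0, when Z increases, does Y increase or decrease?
Y decreases

Taking the partial derivative:
∂Y/∂Z = -6Z^2

∂Y/∂Z = -6Z^2 < 0 (assuming positive values)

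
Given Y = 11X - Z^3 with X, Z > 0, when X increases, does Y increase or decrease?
Y increases

Taking the partial derivative:
∂Y/∂X = 11

∂Y/∂X = 11 > 0 (assuming positive values)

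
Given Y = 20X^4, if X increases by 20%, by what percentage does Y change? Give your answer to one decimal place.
107.4%

For Y = 20X^4:
If X → X(1 + 0.2)
Then Y → Y · (1 + 0.2)^4
     = Y · 2.0736

Percentage change = ((1 + 0.2)^4 − 1) × 100% ≈ 107.4%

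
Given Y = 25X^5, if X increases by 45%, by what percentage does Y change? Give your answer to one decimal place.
541.0%

For Y = 25X^5:
If X → X(1 + 0.45)
Then Y → Y · (1 + 0.45)^5
     ≈ Y · 6.4097

Percentage change = ((1 + 0.45)^5 − 1) × 100% ≈ 541.0%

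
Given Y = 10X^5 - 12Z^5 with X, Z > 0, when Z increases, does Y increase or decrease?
Y decreases

Taking the partial derivative:
∂Y/∂Z = -60Z^4

∂Y/∂Z = -60Z^4 < 0 (assuming positive values)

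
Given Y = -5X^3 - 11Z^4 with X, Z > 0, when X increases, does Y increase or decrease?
Y decreases

Taking the partial derivative:
∂Y/∂X = -15X^2

∂Y/∂X = -15X^2 < 0 (assuming positive values)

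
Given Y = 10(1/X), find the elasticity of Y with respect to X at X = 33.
Elasticity = -1

Elasticity = (dY/dX) · (X/Y)

dY/dX = -10/X²
At X = 33: dY/dX = -10/1089, Y = 10/33

Elasticity = (-10/1089) · (33 / (10/33)) = -1

Interpretation: for a small percentage change in X, the percentage change in Y is approximately -1.00 times as large.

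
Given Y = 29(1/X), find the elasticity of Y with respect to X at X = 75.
Elasticity = -1

Elasticity = (dY/dX) · (X/Y)

dY/dX = -29/X²
At X = 75: dY/dX = -29/5625, Y = 29/75

Elasticity = (-29/5625) · (75 / (29/75)) = -1

Interpretation: for a small percentage change in X, the percentage change in Y is approximately -1.00 times as large.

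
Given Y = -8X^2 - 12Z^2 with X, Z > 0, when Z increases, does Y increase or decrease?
Y decreases

Taking the partial derivative:
∂Y/∂Z = -24Z

∂Y/∂Z = -24Z < 0 (assuming positive values)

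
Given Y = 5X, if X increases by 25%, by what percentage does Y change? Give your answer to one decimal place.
25.0%

For Y = 5X:
If X → X(1 + 0.25)
Then Y → Y · (1 + 0.25)^1
     = Y · 1.2500

Percentage change = ((1 + 0.25)^1 − 1) × 100% = 25.0%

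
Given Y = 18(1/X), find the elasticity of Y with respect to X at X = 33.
Elasticity = -1

Elasticity = (dY/dX) · (X/Y)

dY/dX = -18/X²
At X = 33: dY/dX = -2/121, Y = 6/11

Elasticity = (-2/121) · (33 / (6/11)) = -1

Interpretation: for a small percentage change in X, the percentage change in Y is approximately -1.00 times as large.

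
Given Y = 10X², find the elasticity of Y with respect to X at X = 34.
Elasticity = 2

Elasticity = (dY/dX) · (X/Y)

dY/dX = 20·X
At X = 34: dY/dX = 680, Y = 11560

Elasticity = 680 · (34 / 11560) = 2

Interpretation: for a small percentage change in X, the percentage change in Y is approximately 2.00 times as large.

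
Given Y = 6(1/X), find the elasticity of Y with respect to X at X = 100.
Elasticity = -1

Elasticity = (dY/dX) · (X/Y)

dY/dX = -6/X²
At X = 100: dY/dX = -3/5000, Y = 3/50

Elasticity = (-3/5000) · (100 / (3/50)) = -1

Interpretation: for a small percentage change in X, the percentage change in Y is approximately -1.00 times as large.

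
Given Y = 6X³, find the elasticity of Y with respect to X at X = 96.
Elasticity = 3

Elasticity = (dY/dX) · (X/Y)

dY/dX = 18·X²
At X = 96: dY/dX = 165888, Y = 5308416

Elasticity = 165888 · (96 / 5308416) = 3

Interpretation: for a small percentage change in X, the percentage change in Y is approximately 3.00 times as large.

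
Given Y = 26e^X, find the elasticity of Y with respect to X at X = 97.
Elasticity = 97

Elasticity = (dY/dX) · (X/Y)

dY/dX = 26·e^X
At X = 97: dY/dX = 26·e^97, Y = 26·e^97

Elasticity = (26·e^97) · (97 / (26·e^97)) = 97

Interpretation: for a small percentage change in X, the percentage change in Y is approximately 97.00 times as large.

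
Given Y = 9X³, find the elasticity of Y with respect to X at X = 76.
Elasticity = 3

Elasticity = (dY/dX) · (X/Y)

dY/dX = 27·X²
At X = 76: dY/dX = 155952, Y = 3950784

Elasticity = 155952 · (76 / 3950784) = 3

Interpretation: for a small percentage change in X, the percentage change in Y is approximately 3.00 times as large.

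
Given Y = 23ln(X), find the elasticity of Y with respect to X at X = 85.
Elasticity = 1/ln(85) ≈ 0.2251

Elasticity = (dY/dX) · (X/Y)

dY/dX = 23/X
At X = 85: dY/dX = 23/85, Y = 23·ln(85)

Elasticity = (23/85) · (85 / (23·ln(85))) = 1/ln(85) ≈ 0.2251

Interpretation: for a small percentage change in X, the percentage change in Y is approximately 0.23 times as large.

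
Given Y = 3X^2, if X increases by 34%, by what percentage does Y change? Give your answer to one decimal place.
79.6%

For Y = 3X^2:
If X → X(1 + 0.34)
Then Y → Y · (1 + 0.34)^2
     = Y · 1.7956

Percentage change = ((1 + 0.34)^2 − 1) × 100% ≈ 79.6%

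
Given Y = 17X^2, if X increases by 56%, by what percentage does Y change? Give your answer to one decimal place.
143.4%

For Y = 17X^2:
If X → X(1 + 0.56)
Then Y → Y · (1 + 0.56)^2
     = Y · 2.4336

Percentage change = ((1 + 0.56)^2 − 1) × 100% ≈ 143.4%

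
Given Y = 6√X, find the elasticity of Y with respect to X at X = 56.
Elasticity = 1/2

Elasticity = (dY/dX) · (X/Y)

dY/dX = 3/√X
At X = 56: dY/dX = 3·√14/28, Y = 12·√14

Elasticity = (3·√14/28) · (56 / (12·√14)) = 1/2

Interpretation: for a small percentage change in X, the percentage change in Y is approximately 0.50 times as large.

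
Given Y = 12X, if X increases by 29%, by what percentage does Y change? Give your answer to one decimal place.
29.0%

For Y = 12X:
If X → X(1 + 0.29)
Then Y → Y · (1 + 0.29)^1
     = Y · 1.2900

Percentage change = ((1 + 0.29)^1 − 1) × 100% = 29.0%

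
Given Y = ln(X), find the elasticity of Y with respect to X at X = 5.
Elasticity = 1/ln(5) ≈ 0.6213

Elasticity = (dY/dX) · (X/Y)

dY/dX = 1/X
At X = 5: dY/dX = 1/5, Y = ln(5)

Elasticity = (1/5) · (5 / (ln(5))) = 1/ln(5) ≈ 0.6213

Interpretation: for a small percentage change in X, the percentage change in Y is approximately 0.62 times as large.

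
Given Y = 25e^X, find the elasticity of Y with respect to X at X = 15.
Elasticity = 15

Elasticity = (dY/dX) · (X/Y)

dY/dX = 25·e^X
At X = 15: dY/dX = 25·e^15, Y = 25·e^15

Elasticity = (25·e^15) · (15 / (25·e^15)) = 15

Interpretation: for a small percentage change in X, the percentage change in Y is approximately 15.00 times as large.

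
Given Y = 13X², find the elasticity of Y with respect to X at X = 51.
Elasticity = 2

Elasticity = (dY/dX) · (X/Y)

dY/dX = 26·X
At X = 51: dY/dX = 1326, Y = 33813

Elasticity = 1326 · (51 / 33813) = 2

Interpretation: for a small percentage change in X, the percentage change in Y is approximately 2.00 times as large.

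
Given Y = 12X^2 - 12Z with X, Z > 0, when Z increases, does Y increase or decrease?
Y decreases

Taking the partial derivative:
∂Y/∂Z = -12

∂Y/∂Z = -12 < 0 (assuming positive values)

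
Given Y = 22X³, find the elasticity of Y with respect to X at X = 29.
Elasticity = 3

Elasticity = (dY/dX) · (X/Y)

dY/dX = 66·X²
At X = 29: dY/dX = 55506, Y = 536558

Elasticity = 55506 · (29 / 536558) = 3

Interpretation: for a small percentage change in X, the percentage change in Y is approximately 3.00 times as large.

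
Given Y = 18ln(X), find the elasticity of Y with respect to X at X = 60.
Elasticity = 1/ln(60) ≈ 0.2442

Elasticity = (dY/dX) · (X/Y)

dY/dX = 18/X
At X = 60: dY/dX = 3/10, Y = 18·ln(60)

Elasticity = (3/10) · (60 / (18·ln(60))) = 1/ln(60) ≈ 0.2442

Interpretation: for a small percentage change in X, the percentage change in Y is approximately 0.24 times as large.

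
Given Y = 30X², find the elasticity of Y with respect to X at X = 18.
Elasticity = 2

Elasticity = (dY/dX) · (X/Y)

dY/dX = 60·X
At X = 18: dY/dX = 1080, Y = 9720

Elasticity = 1080 · (18 / 9720) = 2

Interpretation: for a small percentage change in X, the percentage change in Y is approximately 2.00 times as large.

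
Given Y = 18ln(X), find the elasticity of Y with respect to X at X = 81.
Elasticity = 1/ln(81) ≈ 0.2276

Elasticity = (dY/dX) · (X/Y)

dY/dX = 18/X
At X = 81: dY/dX = 2/9, Y = 18·ln(81)

Elasticity = (2/9) · (81 / (18·ln(81))) = 1/ln(81) ≈ 0.2276

Interpretation: for a small percentage change in X, the percentage change in Y is approximately 0.23 times as large.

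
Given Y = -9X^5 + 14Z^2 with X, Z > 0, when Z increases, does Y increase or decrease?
Y increases

Taking the partial derivative:
∂Y/∂Z = 28Z

∂Y/∂Z = 28Z > 0 (assuming positive values)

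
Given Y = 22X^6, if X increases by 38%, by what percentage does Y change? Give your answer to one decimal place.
590.7%

For Y = 22X^6:
If X → X(1 + 0.38)
Then Y → Y · (1 + 0.38)^6
     ≈ Y · 6.9068

Percentage change = ((1 + 0.38)^6 − 1) × 100% ≈ 590.7%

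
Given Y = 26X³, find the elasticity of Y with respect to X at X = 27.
Elasticity = 3

Elasticity = (dY/dX) · (X/Y)

dY/dX = 78·X²
At X = 27: dY/dX = 56862, Y = 511758

Elasticity = 56862 · (27 / 511758) = 3

Interpretation: for a small percentage change in X, the percentage change in Y is approximately 3.00 times as large.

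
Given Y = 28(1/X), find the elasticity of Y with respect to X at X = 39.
Elasticity = -1

Elasticity = (dY/dX) · (X/Y)

dY/dX = -28/X²
At X = 39: dY/dX = -28/1521, Y = 28/39

Elasticity = (-28/1521) · (39 / (28/39)) = -1

Interpretation: for a small percentage change in X, the percentage change in Y is approximately -1.00 times as large.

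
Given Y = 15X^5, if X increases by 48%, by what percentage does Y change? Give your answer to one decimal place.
610.1%

For Y = 15X^5:
If X → X(1 + 0.48)
Then Y → Y · (1 + 0.48)^5
     ≈ Y · 7.1008

Percentage change = ((1 + 0.48)^5 − 1) × 100% ≈ 610.1%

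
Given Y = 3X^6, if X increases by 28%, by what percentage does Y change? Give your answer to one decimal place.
339.8%

For Y = 3X^6:
If X → X(1 + 0.28)
Then Y → Y · (1 + 0.28)^6
     ≈ Y · 4.3980

Percentage change = ((1 + 0.28)^6 − 1) × 100% ≈ 339.8%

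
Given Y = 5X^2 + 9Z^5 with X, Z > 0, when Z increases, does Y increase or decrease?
Y increases

Taking the partial derivative:
∂Y/∂Z = 45Z^4

∂Y/∂Z = 45Z^4 > 0 (assuming positive values)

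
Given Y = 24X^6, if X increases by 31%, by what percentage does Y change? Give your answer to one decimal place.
405.4%

For Y = 24X^6:
If X → X(1 + 0.31)
Then Y → Y · (1 + 0.31)^6
     ≈ Y · 5.0539

Percentage change = ((1 + 0.31)^6 − 1) × 100% ≈ 405.4%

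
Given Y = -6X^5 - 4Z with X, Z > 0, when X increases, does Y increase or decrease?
Y decreases

Taking the partial derivative:
∂Y/∂X = -30X^4

∂Y/∂X = -30X^4 < 0 (assuming positive values)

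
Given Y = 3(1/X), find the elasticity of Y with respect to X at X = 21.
Elasticity = -1

Elasticity = (dY/dX) · (X/Y)

dY/dX = -3/X²
At X = 21: dY/dX = -1/147, Y = 1/7

Elasticity = (-1/147) · (21 / (1/7)) = -1

Interpretation: for a small percentage change in X, the percentage change in Y is approximately -1.00 times as large.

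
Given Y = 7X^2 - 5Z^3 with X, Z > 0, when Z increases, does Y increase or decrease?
Y decreases

Taking the partial derivative:
∂Y/∂Z = -15Z^2

∂Y/∂Z = -15Z^2 < 0 (assuming positive values)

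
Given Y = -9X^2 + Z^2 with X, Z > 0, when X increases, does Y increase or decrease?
Y decreases

Taking the partial derivative:
∂Y/∂X = -18X

∂Y/∂X = -18X < 0 (assuming positive values)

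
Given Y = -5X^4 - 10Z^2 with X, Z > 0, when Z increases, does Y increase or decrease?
Y decreases

Taking the partial derivative:
∂Y/∂Z = -20Z

∂Y/∂Z = -20Z < 0 (assuming positive values)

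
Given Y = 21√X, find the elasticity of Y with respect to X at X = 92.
Elasticity = 1/2

Elasticity = (dY/dX) · (X/Y)

dY/dX = 21/(2·√X)
At X = 92: dY/dX = 21·√23/92, Y = 42·√23

Elasticity = (21·√23/92) · (92 / (42·√23)) = 1/2

Interpretation: for a small percentage change in X, the percentage change in Y is approximately 0.50 times as large.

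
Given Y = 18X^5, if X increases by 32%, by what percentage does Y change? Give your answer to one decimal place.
300.7%

For Y = 18X^5:
If X → X(1 + 0.32)
Then Y → Y · (1 + 0.32)^5
     ≈ Y · 4.0075

Percentage change = ((1 + 0.32)^5 − 1) × 100% ≈ 300.7%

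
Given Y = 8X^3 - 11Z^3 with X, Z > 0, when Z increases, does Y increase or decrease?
Y decreases

Taking the partial derivative:
∂Y/∂Z = -33Z^2

∂Y/∂Z = -33Z^2 < 0 (assuming positive values)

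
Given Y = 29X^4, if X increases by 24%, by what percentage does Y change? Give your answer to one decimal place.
136.4%

For Y = 29X^4:
If X → X(1 + 0.24)
Then Y → Y · (1 + 0.24)^4
     ≈ Y · 2.3642

Percentage change = ((1 + 0.24)^4 − 1) × 100% ≈ 136.4%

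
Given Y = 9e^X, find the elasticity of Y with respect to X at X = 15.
Elasticity = 15

Elasticity = (dY/dX) · (X/Y)

dY/dX = 9·e^X
At X = 15: dY/dX = 9·e^15, Y = 9·e^15

Elasticity = (9·e^15) · (15 / (9·e^15)) = 15

Interpretation: for a small percentage change in X, the percentage change in Y is approximately 15.00 times as large.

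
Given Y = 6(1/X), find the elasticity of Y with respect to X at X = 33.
Elasticity = -1

Elasticity = (dY/dX) · (X/Y)

dY/dX = -6/X²
At X = 33: dY/dX = -2/363, Y = 2/11

Elasticity = (-2/363) · (33 / (2/11)) = -1

Interpretation: for a small percentage change in X, the percentage change in Y is approximately -1.00 times as large.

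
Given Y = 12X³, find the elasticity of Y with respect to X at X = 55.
Elasticity = 3

Elasticity = (dY/dX) · (X/Y)

dY/dX = 36·X²
At X = 55: dY/dX = 108900, Y = 1996500

Elasticity = 108900 · (55 / 1996500) = 3

Interpretation: for a small percentage change in X, the percentage change in Y is approximately 3.00 times as large.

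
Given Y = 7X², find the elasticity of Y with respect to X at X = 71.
Elasticity = 2

Elasticity = (dY/dX) · (X/Y)

dY/dX = 14·X
At X = 71: dY/dX = 994, Y = 35287

Elasticity = 994 · (71 / 35287) = 2

Interpretation: for a small percentage change in X, the percentage change in Y is approximately 2.00 times as large.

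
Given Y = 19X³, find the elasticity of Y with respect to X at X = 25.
Elasticity = 3

Elasticity = (dY/dX) · (X/Y)

dY/dX = 57·X²
At X = 25: dY/dX = 35625, Y = 296875

Elasticity = 35625 · (25 / 296875) = 3

Interpretation: for a small percentage change in X, the percentage change in Y is approximately 3.00 times as large.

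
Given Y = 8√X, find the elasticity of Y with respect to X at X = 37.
Elasticity = 1/2

Elasticity = (dY/dX) · (X/Y)

dY/dX = 4/√X
At X = 37: dY/dX = 4·√37/37, Y = 8·√37

Elasticity = (4·√37/37) · (37 / (8·√37)) = 1/2

Interpretation: for a small percentage change in X, the percentage change in Y is approximately 0.50 times as large.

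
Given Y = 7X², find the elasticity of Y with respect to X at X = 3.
Elasticity = 2

Elasticity = (dY/dX) · (X/Y)

dY/dX = 14·X
At X = 3: dY/dX = 42, Y = 63

Elasticity = 42 · (3 / 63) = 2

Interpretation: for a small percentage change in X, the percentage change in Y is approximately 2.00 times as large.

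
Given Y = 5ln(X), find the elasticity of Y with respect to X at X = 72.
Elasticity = 1/ln(72) ≈ 0.2338

Elasticity = (dY/dX) · (X/Y)

dY/dX = 5/X
At X = 72: dY/dX = 5/72, Y = 5·ln(72)

Elasticity = (5/72) · (72 / (5·ln(72))) = 1/ln(72) ≈ 0.2338

Interpretation: for a small percentage change in X, the percentage change in Y is approximately 0.23 times as large.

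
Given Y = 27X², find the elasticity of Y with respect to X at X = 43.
Elasticity = 2

Elasticity = (dY/dX) · (X/Y)

dY/dX = 54·X
At X = 43: dY/dX = 2322, Y = 49923

Elasticity = 2322 · (43 / 49923) = 2

Interpretation: for a small percentage change in X, the percentage change in Y is approximately 2.00 times as large.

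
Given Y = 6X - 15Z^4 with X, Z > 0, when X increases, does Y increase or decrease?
Y increases

Taking the partial derivative:
∂Y/∂X = 6

∂Y/∂X = 6 > 0 (assuming positive values)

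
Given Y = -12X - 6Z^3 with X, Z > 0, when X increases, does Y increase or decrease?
Y decreases

Taking the partial derivative:
∂Y/∂X = -12

∂Y/∂X = -12 < 0 (assuming positive values)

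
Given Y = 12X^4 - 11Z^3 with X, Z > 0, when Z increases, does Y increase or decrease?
Y decreases

Taking the partial derivative:
∂Y/∂Z = -33Z^2

∂Y/∂Z = -33Z^2 < 0 (assuming positive values)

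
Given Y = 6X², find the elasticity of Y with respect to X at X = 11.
Elasticity = 2

Elasticity = (dY/dX) · (X/Y)

dY/dX = 12·X
At X = 11: dY/dX = 132, Y = 726

Elasticity = 132 · (11 / 726) = 2

Interpretation: for a small percentage change in X, the percentage change in Y is approximately 2.00 times as large.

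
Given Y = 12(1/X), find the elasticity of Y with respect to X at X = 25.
Elasticity = -1

Elasticity = (dY/dX) · (X/Y)

dY/dX = -12/X²
At X = 25: dY/dX = -12/625, Y = 12/25

Elasticity = (-12/625) · (25 / (12/25)) = -1

Interpretation: for a small percentage change in X, the percentage change in Y is approximately -1.00 times as large.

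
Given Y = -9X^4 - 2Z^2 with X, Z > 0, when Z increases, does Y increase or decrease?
Y decreases

Taking the partial derivative:
∂Y/∂Z = -4Z

∂Y/∂Z = -4Z < 0 (assuming positive values)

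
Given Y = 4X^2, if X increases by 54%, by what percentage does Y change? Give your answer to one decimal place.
137.2%

For Y = 4X^2:
If X → X(1 + 0.54)
Then Y → Y · (1 + 0.54)^2
     = Y · 2.3716

Percentage change = ((1 + 0.54)^2 − 1) × 100% ≈ 137.2%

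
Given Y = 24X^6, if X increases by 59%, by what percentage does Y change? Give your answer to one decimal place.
1515.8%

For Y = 24X^6:
If X → X(1 + 0.59)
Then Y → Y · (1 + 0.59)^6
     ≈ Y · 16.1578

Percentage change = ((1 + 0.59)^6 − 1) × 100% ≈ 1515.8%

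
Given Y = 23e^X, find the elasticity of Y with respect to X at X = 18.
Elasticity = 18

Elasticity = (dY/dX) · (X/Y)

dY/dX = 23·e^X
At X = 18: dY/dX = 23·e^18, Y = 23·e^18

Elasticity = (23·e^18) · (18 / (23·e^18)) = 18

Interpretation: for a small percentage change in X, the percentage change in Y is approximately 18.00 times as large.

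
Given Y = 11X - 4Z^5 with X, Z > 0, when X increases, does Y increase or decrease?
Y increases

Taking the partial derivative:
∂Y/∂X = 11

∂Y/∂X = 11 > 0 (assuming positive values)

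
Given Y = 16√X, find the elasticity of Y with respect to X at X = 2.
Elasticity = 1/2

Elasticity = (dY/dX) · (X/Y)

dY/dX = 8/√X
At X = 2: dY/dX = 4·√2, Y = 16·√2

Elasticity = (4·√2) · (2 / (16·√2)) = 1/2

Interpretation: for a small percentage change in X, the percentage change in Y is approximately 0.50 times as large.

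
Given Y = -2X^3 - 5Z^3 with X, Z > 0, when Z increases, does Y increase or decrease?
Y decreases

Taking the partial derivative:
∂Y/∂Z = -15Z^2

∂Y/∂Z = -15Z^2 < 0 (assuming positive values)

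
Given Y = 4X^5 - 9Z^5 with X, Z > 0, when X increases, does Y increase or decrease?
Y increases

Taking the partial derivative:
∂Y/∂X = 20X^4

∂Y/∂X = 20X^4 > 0 (assuming positive values)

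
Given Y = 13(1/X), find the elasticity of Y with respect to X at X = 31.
Elasticity = -1

Elasticity = (dY/dX) · (X/Y)

dY/dX = -13/X²
At X = 31: dY/dX = -13/961, Y = 13/31

Elasticity = (-13/961) · (31 / (13/31)) = -1

Interpretation: for a small percentage change in X, the percentage change in Y is approximately -1.00 times as large.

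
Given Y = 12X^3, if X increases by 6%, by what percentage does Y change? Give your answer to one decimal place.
19.1%

For Y = 12X^3:
If X → X(1 + 0.06)
Then Y → Y · (1 + 0.06)^3
     ≈ Y · 1.1910

Percentage change = ((1 + 0.06)^3 − 1) × 100% ≈ 19.1%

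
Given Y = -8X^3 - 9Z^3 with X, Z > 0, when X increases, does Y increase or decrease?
Y decreases

Taking the partial derivative:
∂Y/∂X = -24X^2

∂Y/∂X = -24X^2 < 0 (assuming positive values)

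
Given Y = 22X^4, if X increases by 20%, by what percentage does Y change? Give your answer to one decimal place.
107.4%

For Y = 22X^4:
If X → X(1 + 0.2)
Then Y → Y · (1 + 0.2)^4
     = Y · 2.0736

Percentage change = ((1 + 0.2)^4 − 1) × 100% ≈ 107.4%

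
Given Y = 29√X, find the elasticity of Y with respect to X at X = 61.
Elasticity = 1/2

Elasticity = (dY/dX) · (X/Y)

dY/dX = 29/(2·√X)
At X = 61: dY/dX = 29·√61/122, Y = 29·√61

Elasticity = (29·√61/122) · (61 / (29·√61)) = 1/2

Interpretation: for a small percentage change in X, the percentage change in Y is approximately 0.50 times as large.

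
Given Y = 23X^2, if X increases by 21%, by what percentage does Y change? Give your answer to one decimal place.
46.4%

For Y = 23X^2:
If X → X(1 + 0.21)
Then Y → Y · (1 + 0.21)^2
     = Y · 1.4641

Percentage change = ((1 + 0.21)^2 − 1) × 100% ≈ 46.4%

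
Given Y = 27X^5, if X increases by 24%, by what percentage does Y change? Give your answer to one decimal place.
193.2%

For Y = 27X^5:
If X → X(1 + 0.24)
Then Y → Y · (1 + 0.24)^5
     ≈ Y · 2.9316

Percentage change = ((1 + 0.24)^5 − 1) × 100% ≈ 193.2%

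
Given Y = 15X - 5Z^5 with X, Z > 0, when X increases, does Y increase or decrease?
Y increases

Taking the partial derivative:
∂Y/∂X = 15

∂Y/∂X = 15 > 0 (assuming positive values)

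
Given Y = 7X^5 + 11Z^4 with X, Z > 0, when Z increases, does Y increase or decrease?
Y increases

Taking the partial derivative:
∂Y/∂Z = 44Z^3

∂Y/∂Z = 44Z^3 > 0 (assuming positive values)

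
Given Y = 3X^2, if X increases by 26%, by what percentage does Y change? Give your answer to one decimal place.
58.8%

For Y = 3X^2:
If X → X(1 + 0.26)
Then Y → Y · (1 + 0.26)^2
     = Y · 1.5876

Percentage change = ((1 + 0.26)^2 − 1) × 100% ≈ 58.8%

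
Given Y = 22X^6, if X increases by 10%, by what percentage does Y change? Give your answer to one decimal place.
77.2%

For Y = 22X^6:
If X → X(1 + 0.1)
Then Y → Y · (1 + 0.1)^6
     ≈ Y · 1.7716

Percentage change = ((1 + 0.1)^6 − 1) × 100% ≈ 77.2%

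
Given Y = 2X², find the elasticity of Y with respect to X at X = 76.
Elasticity = 2

Elasticity = (dY/dX) · (X/Y)

dY/dX = 4·X
At X = 76: dY/dX = 304, Y = 11552

Elasticity = 304 · (76 / 11552) = 2

Interpretation: for a small percentage change in X, the percentage change in Y is approximately 2.00 times as large.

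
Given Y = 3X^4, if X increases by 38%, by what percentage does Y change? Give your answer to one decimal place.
262.7%

For Y = 3X^4:
If X → X(1 + 0.38)
Then Y → Y · (1 + 0.38)^4
     ≈ Y · 3.6267

Percentage change = ((1 + 0.38)^4 − 1) × 100% ≈ 262.7%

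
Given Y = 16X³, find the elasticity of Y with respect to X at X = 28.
Elasticity = 3

Elasticity = (dY/dX) · (X/Y)

dY/dX = 48·X²
At X = 28: dY/dX = 37632, Y = 351232

Elasticity = 37632 · (28 / 351232) = 3

Interpretation: for a small percentage change in X, the percentage change in Y is approximately 3.00 times as large.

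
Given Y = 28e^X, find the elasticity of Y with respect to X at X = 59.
Elasticity = 59

Elasticity = (dY/dX) · (X/Y)

dY/dX = 28·e^X
At X = 59: dY/dX = 28·e^59, Y = 28·e^59

Elasticity = (28·e^59) · (59 / (28·e^59)) = 59

Interpretation: for a small percentage change in X, the percentage change in Y is approximately 59.00 times as large.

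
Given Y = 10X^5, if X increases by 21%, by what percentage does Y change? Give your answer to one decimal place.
159.4%

For Y = 10X^5:
If X → X(1 + 0.21)
Then Y → Y · (1 + 0.21)^5
     ≈ Y · 2.5937

Percentage change = ((1 + 0.21)^5 − 1) × 100% ≈ 159.4%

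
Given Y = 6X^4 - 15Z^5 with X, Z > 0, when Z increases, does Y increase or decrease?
Y decreases

Taking the partial derivative:
∂Y/∂Z = -75Z^4

∂Y/∂Z = -75Z^4 < 0 (assuming positive values)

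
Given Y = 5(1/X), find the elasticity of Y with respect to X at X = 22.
Elasticity = -1

Elasticity = (dY/dX) · (X/Y)

dY/dX = -5/X²
At X = 22: dY/dX = -5/484, Y = 5/22

Elasticity = (-5/484) · (22 / (5/22)) = -1

Interpretation: for a small percentage change in X, the percentage change in Y is approximately -1.00 times as large.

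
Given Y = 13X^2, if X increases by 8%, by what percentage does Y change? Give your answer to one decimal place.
16.6%

For Y = 13X^2:
If X → X(1 + 0.08)
Then Y → Y · (1 + 0.08)^2
     = Y · 1.1664

Percentage change = ((1 + 0.08)^2 − 1) × 100% ≈ 16.6%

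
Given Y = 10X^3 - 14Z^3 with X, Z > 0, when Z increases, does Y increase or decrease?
Y decreases

Taking the partial derivative:
∂Y/∂Z = -42Z^2

∂Y/∂Z = -42Z^2 < 0 (assuming positive values)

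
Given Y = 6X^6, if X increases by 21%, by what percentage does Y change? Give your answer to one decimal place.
213.8%

For Y = 6X^6:
If X → X(1 + 0.21)
Then Y → Y · (1 + 0.21)^6
     ≈ Y · 3.1384

Percentage change = ((1 + 0.21)^6 − 1) × 100% ≈ 213.8%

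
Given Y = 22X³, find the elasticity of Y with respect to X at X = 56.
Elasticity = 3

Elasticity = (dY/dX) · (X/Y)

dY/dX = 66·X²
At X = 56: dY/dX = 206976, Y = 3863552

Elasticity = 206976 · (56 / 3863552) = 3

Interpretation: for a small percentage change in X, the percentage change in Y is approximately 3.00 times as large.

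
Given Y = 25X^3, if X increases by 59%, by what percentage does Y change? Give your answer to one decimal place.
302.0%

For Y = 25X^3:
If X → X(1 + 0.59)
Then Y → Y · (1 + 0.59)^3
     ≈ Y · 4.0197

Percentage change = ((1 + 0.59)^3 − 1) × 100% ≈ 302.0%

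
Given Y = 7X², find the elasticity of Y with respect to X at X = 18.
Elasticity = 2

Elasticity = (dY/dX) · (X/Y)

dY/dX = 14·X
At X = 18: dY/dX = 252, Y = 2268

Elasticity = 252 · (18 / 2268) = 2

Interpretation: for a small percentage change in X, the percentage change in Y is approximately 2.00 times as large.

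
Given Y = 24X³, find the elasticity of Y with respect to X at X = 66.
Elasticity = 3

Elasticity = (dY/dX) · (X/Y)

dY/dX = 72·X²
At X = 66: dY/dX = 313632, Y = 6899904

Elasticity = 313632 · (66 / 6899904) = 3

Interpretation: for a small percentage change in X, the percentage change in Y is approximately 3.00 times as large.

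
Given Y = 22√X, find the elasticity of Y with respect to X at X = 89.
Elasticity = 1/2

Elasticity = (dY/dX) · (X/Y)

dY/dX = 11/√X
At X = 89: dY/dX = 11·√89/89, Y = 22·√89

Elasticity = (11·√89/89) · (89 / (22·√89)) = 1/2

Interpretation: for a small percentage change in X, the percentage change in Y is approximately 0.50 times as large.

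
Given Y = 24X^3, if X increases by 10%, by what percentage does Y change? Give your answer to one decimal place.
33.1%

For Y = 24X^3:
If X → X(1 + 0.1)
Then Y → Y · (1 + 0.1)^3
     = Y · 1.3310

Percentage change = ((1 + 0.1)^3 − 1) × 100% = 33.1%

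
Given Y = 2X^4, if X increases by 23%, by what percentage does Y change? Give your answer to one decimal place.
128.9%

For Y = 2X^4:
If X → X(1 + 0.23)
Then Y → Y · (1 + 0.23)^4
     ≈ Y · 2.2889

Percentage change = ((1 + 0.23)^4 − 1) × 100% ≈ 128.9%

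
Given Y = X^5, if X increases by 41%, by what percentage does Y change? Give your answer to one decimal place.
457.3%

For Y = X^5:
If X → X(1 + 0.41)
Then Y → Y · (1 + 0.41)^5
     ≈ Y · 5.5731

Percentage change = ((1 + 0.41)^5 − 1) × 100% ≈ 457.3%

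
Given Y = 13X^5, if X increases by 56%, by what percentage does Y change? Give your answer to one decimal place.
823.9%

For Y = 13X^5:
If X → X(1 + 0.56)
Then Y → Y · (1 + 0.56)^5
     ≈ Y · 9.2390

Percentage change = ((1 + 0.56)^5 − 1) × 100% ≈ 823.9%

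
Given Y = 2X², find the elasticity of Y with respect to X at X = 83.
Elasticity = 2

Elasticity = (dY/dX) · (X/Y)

dY/dX = 4·X
At X = 83: dY/dX = 332, Y = 13778

Elasticity = 332 · (83 / 13778) = 2

Interpretation: for a small percentage change in X, the percentage change in Y is approximately 2.00 times as large.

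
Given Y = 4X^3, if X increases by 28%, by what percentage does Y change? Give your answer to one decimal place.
109.7%

For Y = 4X^3:
If X → X(1 + 0.28)
Then Y → Y · (1 + 0.28)^3
     ≈ Y · 2.0972

Percentage change = ((1 + 0.28)^3 − 1) × 100% ≈ 109.7%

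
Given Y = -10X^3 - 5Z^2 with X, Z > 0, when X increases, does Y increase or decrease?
Y decreases

Taking the partial derivative:
∂Y/∂X = -30X^2

∂Y/∂X = -30X^2 < 0 (assuming positive values)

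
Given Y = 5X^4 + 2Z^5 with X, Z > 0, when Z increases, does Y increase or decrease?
Y increases

Taking the partial derivative:
∂Y/∂Z = 10Z^4

∂Y/∂Z = 10Z^4 > 0 (assuming positive values)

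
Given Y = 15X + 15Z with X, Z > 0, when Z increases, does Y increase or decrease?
Y increases

Taking the partial derivative:
∂Y/∂Z = 15

∂Y/∂Z = 15 > 0 (assuming positive values)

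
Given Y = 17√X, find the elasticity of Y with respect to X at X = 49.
Elasticity = 1/2

Elasticity = (dY/dX) · (X/Y)

dY/dX = 17/(2·√X)
At X = 49: dY/dX = 17/14, Y = 119

Elasticity = (17/14) · (49 / 119) = 1/2

Interpretation: for a small percentage change in X, the percentage change in Y is approximately 0.50 times as large.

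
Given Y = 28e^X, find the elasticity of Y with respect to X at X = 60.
Elasticity = 60

Elasticity = (dY/dX) · (X/Y)

dY/dX = 28·e^X
At X = 60: dY/dX = 28·e^60, Y = 28·e^60

Elasticity = (28·e^60) · (60 / (28·e^60)) = 60

Interpretation: for a small percentage change in X, the percentage change in Y is approximately 60.00 times as large.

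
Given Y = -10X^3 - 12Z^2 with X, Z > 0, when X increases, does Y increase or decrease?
Y decreases

Taking the partial derivative:
∂Y/∂X = -30X^2

∂Y/∂X = -30X^2 < 0 (assuming positive values)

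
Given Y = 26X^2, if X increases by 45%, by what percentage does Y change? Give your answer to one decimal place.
110.3%

For Y = 26X^2:
If X → X(1 + 0.45)
Then Y → Y · (1 + 0.45)^2
     = Y · 2.1025

Percentage change = ((1 + 0.45)^2 − 1) × 100% ≈ 110.3%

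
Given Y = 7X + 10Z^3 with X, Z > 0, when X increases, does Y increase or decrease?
Y increases

Taking the partial derivative:
∂Y/∂X = 7

∂Y/∂X = 7 > 0 (assuming positive values)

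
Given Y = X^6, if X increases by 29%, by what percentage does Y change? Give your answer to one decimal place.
360.8%

For Y = X^6:
If X → X(1 + 0.29)
Then Y → Y · (1 + 0.29)^6
     ≈ Y · 4.6083

Percentage change = ((1 + 0.29)^6 − 1) × 100% ≈ 360.8%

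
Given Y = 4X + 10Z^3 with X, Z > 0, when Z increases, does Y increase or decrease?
Y increases

Taking the partial derivative:
∂Y/∂Z = 30Z^2

∂Y/∂Z = 30Z^2 > 0 (assuming positive values)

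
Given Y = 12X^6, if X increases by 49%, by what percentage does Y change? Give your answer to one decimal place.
994.3%

For Y = 12X^6:
If X → X(1 + 0.49)
Then Y → Y · (1 + 0.49)^6
     ≈ Y · 10.9425

Percentage change = ((1 + 0.49)^6 − 1) × 100% ≈ 994.3%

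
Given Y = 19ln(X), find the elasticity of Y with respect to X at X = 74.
Elasticity = 1/ln(74) ≈ 0.2323

Elasticity = (dY/dX) · (X/Y)

dY/dX = 19/X
At X = 74: dY/dX = 19/74, Y = 19·ln(74)

Elasticity = (19/74) · (74 / (19·ln(74))) = 1/ln(74) ≈ 0.2323

Interpretation: for a small percentage change in X, the percentage change in Y is approximately 0.23 times as large.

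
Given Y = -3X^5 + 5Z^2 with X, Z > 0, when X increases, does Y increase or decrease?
Y decreases

Taking the partial derivative:
∂Y/∂X = -15X^4

∂Y/∂X = -15X^4 < 0 (assuming positive values)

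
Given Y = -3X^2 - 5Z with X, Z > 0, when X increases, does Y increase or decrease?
Y decreases

Taking the partial derivative:
∂Y/∂X = -6X

∂Y/∂X = -6X < 0 (assuming positive values)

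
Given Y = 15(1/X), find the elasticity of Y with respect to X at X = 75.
Elasticity = -1

Elasticity = (dY/dX) · (X/Y)

dY/dX = -15/X²
At X = 75: dY/dX = -1/375, Y = 1/5

Elasticity = (-1/375) · (75 / (1/5)) = -1

Interpretation: for a small percentage change in X, the percentage change in Y is approximately -1.00 times as large.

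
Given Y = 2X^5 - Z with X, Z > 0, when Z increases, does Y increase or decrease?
Y decreases

Taking the partial derivative:
∂Y/∂Z = -1

∂Y/∂Z = -1 < 0 (assuming positive values)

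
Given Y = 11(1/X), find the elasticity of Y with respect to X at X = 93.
Elasticity = -1

Elasticity = (dY/dX) · (X/Y)

dY/dX = -11/X²
At X = 93: dY/dX = -11/8649, Y = 11/93

Elasticity = (-11/8649) · (93 / (11/93)) = -1

Interpretation: for a small percentage change in X, the percentage change in Y is approximately -1.00 times as large.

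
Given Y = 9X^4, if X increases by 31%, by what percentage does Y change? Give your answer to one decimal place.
194.5%

For Y = 9X^4:
If X → X(1 + 0.31)
Then Y → Y · (1 + 0.31)^4
     ≈ Y · 2.9450

Percentage change = ((1 + 0.31)^4 − 1) × 100% ≈ 194.5%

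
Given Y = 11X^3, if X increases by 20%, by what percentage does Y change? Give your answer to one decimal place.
72.8%

For Y = 11X^3:
If X → X(1 + 0.2)
Then Y → Y · (1 + 0.2)^3
     = Y · 1.7280

Percentage change = ((1 + 0.2)^3 − 1) × 100% = 72.8%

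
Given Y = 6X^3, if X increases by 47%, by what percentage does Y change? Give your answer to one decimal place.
217.7%

For Y = 6X^3:
If X → X(1 + 0.47)
Then Y → Y · (1 + 0.47)^3
     ≈ Y · 3.1765

Percentage change = ((1 + 0.47)^3 − 1) × 100% ≈ 217.7%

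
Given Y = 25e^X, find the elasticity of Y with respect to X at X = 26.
Elasticity = 26

Elasticity = (dY/dX) · (X/Y)

dY/dX = 25·e^X
At X = 26: dY/dX = 25·e^26, Y = 25·e^26

Elasticity = (25·e^26) · (26 / (25·e^26)) = 26

Interpretation: for a small percentage change in X, the percentage change in Y is approximately 26.00 times as large.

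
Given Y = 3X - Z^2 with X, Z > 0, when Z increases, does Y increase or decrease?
Y decreases

Taking the partial derivative:
∂Y/∂Z = -2Z

∂Y/∂Z = -2Z < 0 (assuming positive values)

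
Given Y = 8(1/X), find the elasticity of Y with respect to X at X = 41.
Elasticity = -1

Elasticity = (dY/dX) · (X/Y)

dY/dX = -8/X²
At X = 41: dY/dX = -8/1681, Y = 8/41

Elasticity = (-8/1681) · (41 / (8/41)) = -1

Interpretation: for a small percentage change in X, the percentage change in Y is approximately -1.00 times as large.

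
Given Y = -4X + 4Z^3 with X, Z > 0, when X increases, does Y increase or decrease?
Y decreases

Taking the partial derivative:
∂Y/∂X = -4

∂Y/∂X = -4 < 0 (assuming positive values)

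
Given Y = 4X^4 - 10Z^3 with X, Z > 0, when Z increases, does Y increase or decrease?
Y decreases

Taking the partial derivative:
∂Y/∂Z = -30Z^2

∂Y/∂Z = -30Z^2 < 0 (assuming positive values)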